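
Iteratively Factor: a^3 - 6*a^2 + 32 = (a - 4)*(a^2 - 2*a - 8) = (a - 4)*(a + 2)*(a - 4)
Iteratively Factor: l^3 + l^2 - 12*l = (l - 3)*(l^2 + 4*l) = (l - 3)*(l + 4)*(l)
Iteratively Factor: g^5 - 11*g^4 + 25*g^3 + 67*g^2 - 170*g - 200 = (g + 1)*(g^4 - 12*g^3 + 37*g^2 + 30*g - 200) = (g - 5)*(g + 1)*(g^3 - 7*g^2 + 2*g + 40) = (g - 5)*(g + 1)*(g + 2)*(g^2 - 9*g + 20) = (g - 5)*(g - 4)*(g + 1)*(g + 2)*(g - 5)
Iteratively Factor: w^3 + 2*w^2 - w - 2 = (w - 1)*(w^2 + 3*w + 2) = (w - 1)*(w + 2)*(w + 1)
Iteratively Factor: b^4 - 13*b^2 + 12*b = (b + 4)*(b^3 - 4*b^2 + 3*b) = (b - 3)*(b + 4)*(b^2 - b) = (b - 3)*(b - 1)*(b + 4)*(b)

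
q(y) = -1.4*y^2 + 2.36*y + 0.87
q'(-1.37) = 6.20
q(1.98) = 0.05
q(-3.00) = -18.81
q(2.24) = -0.87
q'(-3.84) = 13.11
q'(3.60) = -7.72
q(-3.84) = -28.84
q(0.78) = 1.86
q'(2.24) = -3.91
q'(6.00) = -14.44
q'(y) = 2.36 - 2.8*y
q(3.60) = -8.78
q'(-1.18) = 5.66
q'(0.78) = 0.18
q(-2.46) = -13.41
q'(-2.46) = 9.25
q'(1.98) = -3.18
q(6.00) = -35.37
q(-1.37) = -4.99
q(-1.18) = -3.86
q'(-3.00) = 10.76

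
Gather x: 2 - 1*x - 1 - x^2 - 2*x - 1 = -x^2 - 3*x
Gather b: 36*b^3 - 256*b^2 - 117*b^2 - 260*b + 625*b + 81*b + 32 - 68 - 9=36*b^3 - 373*b^2 + 446*b - 45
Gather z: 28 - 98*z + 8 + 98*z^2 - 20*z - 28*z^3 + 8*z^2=-28*z^3 + 106*z^2 - 118*z + 36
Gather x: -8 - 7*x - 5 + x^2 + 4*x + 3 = x^2 - 3*x - 10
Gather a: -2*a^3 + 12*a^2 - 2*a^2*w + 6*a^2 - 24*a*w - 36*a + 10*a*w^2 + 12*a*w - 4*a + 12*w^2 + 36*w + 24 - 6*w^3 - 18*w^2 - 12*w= -2*a^3 + a^2*(18 - 2*w) + a*(10*w^2 - 12*w - 40) - 6*w^3 - 6*w^2 + 24*w + 24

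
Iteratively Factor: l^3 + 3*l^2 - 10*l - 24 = (l + 2)*(l^2 + l - 12) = (l + 2)*(l + 4)*(l - 3)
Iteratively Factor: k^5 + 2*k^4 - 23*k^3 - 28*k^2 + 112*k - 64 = (k - 1)*(k^4 + 3*k^3 - 20*k^2 - 48*k + 64) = (k - 1)*(k + 4)*(k^3 - k^2 - 16*k + 16) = (k - 1)*(k + 4)^2*(k^2 - 5*k + 4) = (k - 4)*(k - 1)*(k + 4)^2*(k - 1)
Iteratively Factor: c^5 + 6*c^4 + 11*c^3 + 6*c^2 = (c + 1)*(c^4 + 5*c^3 + 6*c^2) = c*(c + 1)*(c^3 + 5*c^2 + 6*c) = c*(c + 1)*(c + 2)*(c^2 + 3*c) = c*(c + 1)*(c + 2)*(c + 3)*(c)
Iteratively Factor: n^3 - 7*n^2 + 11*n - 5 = (n - 1)*(n^2 - 6*n + 5) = (n - 5)*(n - 1)*(n - 1)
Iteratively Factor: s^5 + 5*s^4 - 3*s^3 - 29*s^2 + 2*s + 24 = (s + 1)*(s^4 + 4*s^3 - 7*s^2 - 22*s + 24) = (s + 1)*(s + 4)*(s^3 - 7*s + 6) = (s - 2)*(s + 1)*(s + 4)*(s^2 + 2*s - 3) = (s - 2)*(s - 1)*(s + 1)*(s + 4)*(s + 3)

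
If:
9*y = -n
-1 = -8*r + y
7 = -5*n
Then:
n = -7/5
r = 13/90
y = 7/45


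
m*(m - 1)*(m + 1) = m^3 - m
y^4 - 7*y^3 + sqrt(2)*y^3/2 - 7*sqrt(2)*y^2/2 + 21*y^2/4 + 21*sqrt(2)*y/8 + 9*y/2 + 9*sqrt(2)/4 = (y - 6)*(y - 3/2)*(y + 1/2)*(y + sqrt(2)/2)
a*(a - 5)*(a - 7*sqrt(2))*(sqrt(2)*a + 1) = sqrt(2)*a^4 - 13*a^3 - 5*sqrt(2)*a^3 - 7*sqrt(2)*a^2 + 65*a^2 + 35*sqrt(2)*a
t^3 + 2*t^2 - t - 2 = (t - 1)*(t + 1)*(t + 2)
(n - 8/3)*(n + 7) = n^2 + 13*n/3 - 56/3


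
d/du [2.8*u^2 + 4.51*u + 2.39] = 5.6*u + 4.51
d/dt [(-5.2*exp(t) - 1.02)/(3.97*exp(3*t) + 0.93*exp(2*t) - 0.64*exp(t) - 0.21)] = (41.288*exp(3*t) + 16.9842*exp(2*t) + 1.8972*exp(t) + 0.4392)*exp(t)/(15.7609*exp(6*t) + 7.3842*exp(5*t) - 4.2167*exp(4*t) - 2.8578*exp(3*t) + 0.019*exp(2*t) + 0.2688*exp(t) + 0.0441)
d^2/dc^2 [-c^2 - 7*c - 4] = -2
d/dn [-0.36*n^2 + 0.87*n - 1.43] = 0.87 - 0.72*n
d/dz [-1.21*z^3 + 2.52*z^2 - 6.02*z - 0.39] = -3.63*z^2 + 5.04*z - 6.02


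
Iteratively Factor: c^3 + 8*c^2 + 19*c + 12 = (c + 3)*(c^2 + 5*c + 4) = (c + 3)*(c + 4)*(c + 1)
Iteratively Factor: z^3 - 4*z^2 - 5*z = (z + 1)*(z^2 - 5*z) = (z - 5)*(z + 1)*(z)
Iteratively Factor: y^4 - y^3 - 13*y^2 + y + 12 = (y - 1)*(y^3 - 13*y - 12) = (y - 1)*(y + 3)*(y^2 - 3*y - 4) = (y - 1)*(y + 1)*(y + 3)*(y - 4)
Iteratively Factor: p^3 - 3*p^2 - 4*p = (p - 4)*(p^2 + p) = p*(p - 4)*(p + 1)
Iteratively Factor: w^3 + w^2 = (w)*(w^2 + w) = w^2*(w + 1)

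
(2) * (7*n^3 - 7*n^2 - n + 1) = 14*n^3 - 14*n^2 - 2*n + 2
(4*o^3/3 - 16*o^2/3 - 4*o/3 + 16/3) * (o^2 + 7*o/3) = 4*o^5/3 - 20*o^4/9 - 124*o^3/9 + 20*o^2/9 + 112*o/9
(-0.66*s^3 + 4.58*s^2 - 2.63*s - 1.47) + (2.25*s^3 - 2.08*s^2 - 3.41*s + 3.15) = 1.59*s^3 + 2.5*s^2 - 6.04*s + 1.68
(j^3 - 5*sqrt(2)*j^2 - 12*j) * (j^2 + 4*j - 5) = j^5 - 5*sqrt(2)*j^4 + 4*j^4 - 20*sqrt(2)*j^3 - 17*j^3 - 48*j^2 + 25*sqrt(2)*j^2 + 60*j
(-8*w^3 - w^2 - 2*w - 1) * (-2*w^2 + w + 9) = 16*w^5 - 6*w^4 - 69*w^3 - 9*w^2 - 19*w - 9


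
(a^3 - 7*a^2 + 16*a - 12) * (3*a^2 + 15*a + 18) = 3*a^5 - 6*a^4 - 39*a^3 + 78*a^2 + 108*a - 216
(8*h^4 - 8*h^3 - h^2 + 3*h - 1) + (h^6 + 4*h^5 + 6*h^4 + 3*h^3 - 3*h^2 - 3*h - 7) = h^6 + 4*h^5 + 14*h^4 - 5*h^3 - 4*h^2 - 8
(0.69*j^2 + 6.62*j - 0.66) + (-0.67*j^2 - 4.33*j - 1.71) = 0.0199999999999999*j^2 + 2.29*j - 2.37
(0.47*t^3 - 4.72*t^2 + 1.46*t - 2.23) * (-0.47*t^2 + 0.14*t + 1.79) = -0.2209*t^5 + 2.2842*t^4 - 0.5057*t^3 - 7.1963*t^2 + 2.3012*t - 3.9917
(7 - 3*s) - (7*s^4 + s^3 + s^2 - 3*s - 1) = -7*s^4 - s^3 - s^2 + 8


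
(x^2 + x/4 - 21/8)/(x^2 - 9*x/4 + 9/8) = (4*x + 7)/(4*x - 3)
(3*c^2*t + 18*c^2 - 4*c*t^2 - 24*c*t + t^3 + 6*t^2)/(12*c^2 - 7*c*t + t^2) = (-c*t - 6*c + t^2 + 6*t)/(-4*c + t)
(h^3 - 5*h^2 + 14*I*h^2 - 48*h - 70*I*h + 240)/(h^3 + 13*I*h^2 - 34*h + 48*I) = (h - 5)/(h - I)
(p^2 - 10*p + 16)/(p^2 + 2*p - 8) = (p - 8)/(p + 4)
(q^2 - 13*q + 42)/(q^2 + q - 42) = (q - 7)/(q + 7)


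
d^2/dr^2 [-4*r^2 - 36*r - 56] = -8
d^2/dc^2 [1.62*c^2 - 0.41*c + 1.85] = 3.24000000000000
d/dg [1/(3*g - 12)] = -1/(3*(g - 4)^2)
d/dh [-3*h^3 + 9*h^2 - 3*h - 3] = -9*h^2 + 18*h - 3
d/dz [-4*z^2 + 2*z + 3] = 2 - 8*z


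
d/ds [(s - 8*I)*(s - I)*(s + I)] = 3*s^2 - 16*I*s + 1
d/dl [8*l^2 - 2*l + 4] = 16*l - 2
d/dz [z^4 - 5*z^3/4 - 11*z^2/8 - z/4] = 4*z^3 - 15*z^2/4 - 11*z/4 - 1/4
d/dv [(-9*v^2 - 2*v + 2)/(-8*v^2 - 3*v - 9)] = (11*v^2 + 194*v + 24)/(64*v^4 + 48*v^3 + 153*v^2 + 54*v + 81)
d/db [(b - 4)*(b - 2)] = 2*b - 6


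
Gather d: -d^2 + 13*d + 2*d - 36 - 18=-d^2 + 15*d - 54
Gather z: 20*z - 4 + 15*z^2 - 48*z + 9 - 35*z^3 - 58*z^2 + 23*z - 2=-35*z^3 - 43*z^2 - 5*z + 3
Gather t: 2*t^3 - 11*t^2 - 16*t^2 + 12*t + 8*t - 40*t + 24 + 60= 2*t^3 - 27*t^2 - 20*t + 84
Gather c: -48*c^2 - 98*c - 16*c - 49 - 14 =-48*c^2 - 114*c - 63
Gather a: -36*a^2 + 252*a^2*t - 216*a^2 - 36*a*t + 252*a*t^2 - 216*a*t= a^2*(252*t - 252) + a*(252*t^2 - 252*t)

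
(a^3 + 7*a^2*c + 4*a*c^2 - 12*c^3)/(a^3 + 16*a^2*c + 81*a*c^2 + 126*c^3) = (a^2 + a*c - 2*c^2)/(a^2 + 10*a*c + 21*c^2)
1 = 1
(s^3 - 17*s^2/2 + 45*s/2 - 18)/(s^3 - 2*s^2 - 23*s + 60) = (s - 3/2)/(s + 5)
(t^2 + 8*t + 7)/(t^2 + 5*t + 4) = (t + 7)/(t + 4)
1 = 1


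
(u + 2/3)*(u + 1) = u^2 + 5*u/3 + 2/3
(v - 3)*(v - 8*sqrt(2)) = v^2 - 8*sqrt(2)*v - 3*v + 24*sqrt(2)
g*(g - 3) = g^2 - 3*g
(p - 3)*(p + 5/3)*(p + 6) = p^3 + 14*p^2/3 - 13*p - 30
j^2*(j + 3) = j^3 + 3*j^2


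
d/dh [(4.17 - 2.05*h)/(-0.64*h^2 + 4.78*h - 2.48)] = (-1.312*h^2 + 5.3376*h - 14.8486)/(0.4096*h^4 - 6.1184*h^3 + 26.0228*h^2 - 23.7088*h + 6.1504)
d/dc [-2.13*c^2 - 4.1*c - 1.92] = -4.26*c - 4.1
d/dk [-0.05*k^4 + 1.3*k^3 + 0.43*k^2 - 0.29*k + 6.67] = -0.2*k^3 + 3.9*k^2 + 0.86*k - 0.29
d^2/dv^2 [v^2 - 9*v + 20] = 2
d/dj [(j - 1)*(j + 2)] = 2*j + 1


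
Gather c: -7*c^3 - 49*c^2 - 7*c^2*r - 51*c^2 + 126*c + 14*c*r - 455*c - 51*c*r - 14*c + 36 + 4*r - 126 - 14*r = -7*c^3 + c^2*(-7*r - 100) + c*(-37*r - 343) - 10*r - 90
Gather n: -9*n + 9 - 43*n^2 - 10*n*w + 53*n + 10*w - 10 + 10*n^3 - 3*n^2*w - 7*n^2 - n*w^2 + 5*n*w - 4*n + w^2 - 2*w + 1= 10*n^3 + n^2*(-3*w - 50) + n*(-w^2 - 5*w + 40) + w^2 + 8*w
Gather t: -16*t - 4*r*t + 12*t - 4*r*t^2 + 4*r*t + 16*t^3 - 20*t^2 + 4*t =16*t^3 + t^2*(-4*r - 20)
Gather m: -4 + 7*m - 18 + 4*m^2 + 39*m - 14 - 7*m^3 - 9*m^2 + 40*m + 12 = -7*m^3 - 5*m^2 + 86*m - 24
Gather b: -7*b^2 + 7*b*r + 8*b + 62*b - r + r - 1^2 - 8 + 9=-7*b^2 + b*(7*r + 70)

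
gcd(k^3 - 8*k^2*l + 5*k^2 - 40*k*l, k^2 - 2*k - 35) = k + 5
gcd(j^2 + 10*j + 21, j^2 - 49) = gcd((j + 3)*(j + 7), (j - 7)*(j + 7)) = j + 7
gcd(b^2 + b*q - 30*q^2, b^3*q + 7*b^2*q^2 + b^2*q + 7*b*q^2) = 1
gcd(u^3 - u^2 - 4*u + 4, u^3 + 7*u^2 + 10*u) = u + 2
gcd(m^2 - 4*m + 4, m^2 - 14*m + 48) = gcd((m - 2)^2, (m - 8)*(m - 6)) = 1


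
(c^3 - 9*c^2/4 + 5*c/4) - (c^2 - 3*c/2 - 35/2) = c^3 - 13*c^2/4 + 11*c/4 + 35/2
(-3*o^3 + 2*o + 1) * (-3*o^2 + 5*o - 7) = 9*o^5 - 15*o^4 + 15*o^3 + 7*o^2 - 9*o - 7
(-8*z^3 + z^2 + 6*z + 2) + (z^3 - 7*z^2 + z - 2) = -7*z^3 - 6*z^2 + 7*z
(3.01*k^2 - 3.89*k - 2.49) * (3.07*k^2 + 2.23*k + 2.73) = 9.2407*k^4 - 5.23*k^3 - 8.1017*k^2 - 16.1724*k - 6.7977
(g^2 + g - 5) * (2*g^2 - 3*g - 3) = 2*g^4 - g^3 - 16*g^2 + 12*g + 15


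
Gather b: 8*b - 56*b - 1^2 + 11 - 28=-48*b - 18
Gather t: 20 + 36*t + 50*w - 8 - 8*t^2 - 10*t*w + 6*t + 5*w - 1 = -8*t^2 + t*(42 - 10*w) + 55*w + 11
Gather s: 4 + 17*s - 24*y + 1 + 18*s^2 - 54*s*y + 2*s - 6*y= 18*s^2 + s*(19 - 54*y) - 30*y + 5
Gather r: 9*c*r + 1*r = r*(9*c + 1)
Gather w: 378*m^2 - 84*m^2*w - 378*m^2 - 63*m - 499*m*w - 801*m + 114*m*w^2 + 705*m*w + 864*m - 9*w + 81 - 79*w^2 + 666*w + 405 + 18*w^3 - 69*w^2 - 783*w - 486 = 18*w^3 + w^2*(114*m - 148) + w*(-84*m^2 + 206*m - 126)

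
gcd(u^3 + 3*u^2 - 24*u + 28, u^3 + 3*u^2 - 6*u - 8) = u - 2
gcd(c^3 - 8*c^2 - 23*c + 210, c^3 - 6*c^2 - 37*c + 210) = c - 7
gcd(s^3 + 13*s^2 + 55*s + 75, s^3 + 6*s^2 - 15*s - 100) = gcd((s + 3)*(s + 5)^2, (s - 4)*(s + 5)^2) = s^2 + 10*s + 25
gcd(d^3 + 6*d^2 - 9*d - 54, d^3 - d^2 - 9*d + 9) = d^2 - 9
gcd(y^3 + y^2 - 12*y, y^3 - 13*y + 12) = y^2 + y - 12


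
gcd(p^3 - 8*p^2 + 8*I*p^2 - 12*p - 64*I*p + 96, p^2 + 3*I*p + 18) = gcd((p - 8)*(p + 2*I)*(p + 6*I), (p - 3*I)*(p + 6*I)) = p + 6*I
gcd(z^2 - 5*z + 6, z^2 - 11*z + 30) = 1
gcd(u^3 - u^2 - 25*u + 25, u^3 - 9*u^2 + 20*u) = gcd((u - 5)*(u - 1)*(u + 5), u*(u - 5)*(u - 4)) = u - 5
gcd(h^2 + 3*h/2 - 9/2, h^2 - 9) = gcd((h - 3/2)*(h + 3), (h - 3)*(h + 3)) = h + 3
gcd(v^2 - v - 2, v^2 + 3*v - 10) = v - 2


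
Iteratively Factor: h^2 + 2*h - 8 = (h + 4)*(h - 2)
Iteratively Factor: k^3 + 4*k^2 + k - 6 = (k - 1)*(k^2 + 5*k + 6) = (k - 1)*(k + 3)*(k + 2)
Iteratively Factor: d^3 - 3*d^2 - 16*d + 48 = (d + 4)*(d^2 - 7*d + 12) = (d - 3)*(d + 4)*(d - 4)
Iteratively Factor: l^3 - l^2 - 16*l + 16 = (l - 4)*(l^2 + 3*l - 4) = (l - 4)*(l - 1)*(l + 4)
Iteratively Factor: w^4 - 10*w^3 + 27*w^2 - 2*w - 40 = (w - 5)*(w^3 - 5*w^2 + 2*w + 8) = (w - 5)*(w + 1)*(w^2 - 6*w + 8) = (w - 5)*(w - 4)*(w + 1)*(w - 2)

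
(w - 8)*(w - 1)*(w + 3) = w^3 - 6*w^2 - 19*w + 24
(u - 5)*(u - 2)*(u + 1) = u^3 - 6*u^2 + 3*u + 10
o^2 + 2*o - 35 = (o - 5)*(o + 7)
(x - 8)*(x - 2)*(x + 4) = x^3 - 6*x^2 - 24*x + 64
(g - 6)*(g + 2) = g^2 - 4*g - 12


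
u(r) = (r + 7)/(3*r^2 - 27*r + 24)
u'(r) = (27 - 6*r)*(r + 7)/(3*r^2 - 27*r + 24)^2 + 1/(3*r^2 - 27*r + 24)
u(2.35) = -0.41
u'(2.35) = 0.19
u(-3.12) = 0.03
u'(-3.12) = 0.02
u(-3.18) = 0.03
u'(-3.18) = 0.02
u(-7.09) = -0.00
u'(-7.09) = 0.00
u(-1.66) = 0.07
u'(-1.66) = 0.05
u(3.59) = -0.31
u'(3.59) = 0.02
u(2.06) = -0.48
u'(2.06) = 0.32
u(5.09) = -0.34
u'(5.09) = -0.06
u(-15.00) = -0.00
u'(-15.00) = 0.00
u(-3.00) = 0.03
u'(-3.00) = 0.02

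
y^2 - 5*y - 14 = (y - 7)*(y + 2)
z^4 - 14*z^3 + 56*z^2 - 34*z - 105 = (z - 7)*(z - 5)*(z - 3)*(z + 1)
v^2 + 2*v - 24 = (v - 4)*(v + 6)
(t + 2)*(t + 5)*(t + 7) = t^3 + 14*t^2 + 59*t + 70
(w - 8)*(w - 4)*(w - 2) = w^3 - 14*w^2 + 56*w - 64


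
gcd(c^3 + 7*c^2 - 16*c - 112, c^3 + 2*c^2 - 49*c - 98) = c + 7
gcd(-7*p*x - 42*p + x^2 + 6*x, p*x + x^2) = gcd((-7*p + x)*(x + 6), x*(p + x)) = 1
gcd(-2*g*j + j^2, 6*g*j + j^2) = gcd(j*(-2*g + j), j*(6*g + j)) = j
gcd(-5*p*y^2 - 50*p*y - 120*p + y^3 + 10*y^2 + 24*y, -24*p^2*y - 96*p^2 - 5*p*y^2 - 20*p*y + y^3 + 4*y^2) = y + 4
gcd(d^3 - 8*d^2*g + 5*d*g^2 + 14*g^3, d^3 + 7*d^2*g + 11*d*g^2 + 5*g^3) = d + g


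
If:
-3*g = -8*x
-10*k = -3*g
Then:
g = 8*x/3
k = 4*x/5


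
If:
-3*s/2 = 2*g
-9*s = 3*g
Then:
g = 0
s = 0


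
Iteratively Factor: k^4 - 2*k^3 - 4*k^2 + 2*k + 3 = (k + 1)*(k^3 - 3*k^2 - k + 3) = (k - 3)*(k + 1)*(k^2 - 1) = (k - 3)*(k + 1)^2*(k - 1)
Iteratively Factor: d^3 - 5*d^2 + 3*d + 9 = (d - 3)*(d^2 - 2*d - 3) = (d - 3)*(d + 1)*(d - 3)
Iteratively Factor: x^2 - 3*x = (x - 3)*(x)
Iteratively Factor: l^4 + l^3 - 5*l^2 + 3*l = (l - 1)*(l^3 + 2*l^2 - 3*l) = l*(l - 1)*(l^2 + 2*l - 3) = l*(l - 1)*(l + 3)*(l - 1)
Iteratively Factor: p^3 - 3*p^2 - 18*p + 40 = (p + 4)*(p^2 - 7*p + 10) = (p - 5)*(p + 4)*(p - 2)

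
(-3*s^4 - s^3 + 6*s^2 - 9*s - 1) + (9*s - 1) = -3*s^4 - s^3 + 6*s^2 - 2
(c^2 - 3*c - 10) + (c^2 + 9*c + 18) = 2*c^2 + 6*c + 8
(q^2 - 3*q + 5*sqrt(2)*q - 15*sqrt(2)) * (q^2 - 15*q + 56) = q^4 - 18*q^3 + 5*sqrt(2)*q^3 - 90*sqrt(2)*q^2 + 101*q^2 - 168*q + 505*sqrt(2)*q - 840*sqrt(2)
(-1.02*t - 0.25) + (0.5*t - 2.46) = -0.52*t - 2.71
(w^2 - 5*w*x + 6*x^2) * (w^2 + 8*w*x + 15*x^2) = w^4 + 3*w^3*x - 19*w^2*x^2 - 27*w*x^3 + 90*x^4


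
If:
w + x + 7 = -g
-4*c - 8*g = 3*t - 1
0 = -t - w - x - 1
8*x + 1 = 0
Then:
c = 11*w/4 + 469/32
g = -w - 55/8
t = -w - 7/8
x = -1/8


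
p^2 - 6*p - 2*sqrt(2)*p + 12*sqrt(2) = (p - 6)*(p - 2*sqrt(2))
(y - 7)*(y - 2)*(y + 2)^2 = y^4 - 5*y^3 - 18*y^2 + 20*y + 56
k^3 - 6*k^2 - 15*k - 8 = (k - 8)*(k + 1)^2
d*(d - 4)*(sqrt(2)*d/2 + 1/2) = sqrt(2)*d^3/2 - 2*sqrt(2)*d^2 + d^2/2 - 2*d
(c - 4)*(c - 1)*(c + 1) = c^3 - 4*c^2 - c + 4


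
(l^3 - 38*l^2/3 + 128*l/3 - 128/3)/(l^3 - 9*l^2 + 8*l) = (3*l^2 - 14*l + 16)/(3*l*(l - 1))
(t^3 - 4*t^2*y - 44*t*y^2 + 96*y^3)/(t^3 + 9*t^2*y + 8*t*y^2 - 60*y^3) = (t - 8*y)/(t + 5*y)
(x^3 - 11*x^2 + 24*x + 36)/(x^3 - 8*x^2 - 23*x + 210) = (x^2 - 5*x - 6)/(x^2 - 2*x - 35)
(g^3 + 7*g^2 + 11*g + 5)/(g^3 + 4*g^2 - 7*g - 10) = (g + 1)/(g - 2)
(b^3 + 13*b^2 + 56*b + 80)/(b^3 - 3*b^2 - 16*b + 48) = (b^2 + 9*b + 20)/(b^2 - 7*b + 12)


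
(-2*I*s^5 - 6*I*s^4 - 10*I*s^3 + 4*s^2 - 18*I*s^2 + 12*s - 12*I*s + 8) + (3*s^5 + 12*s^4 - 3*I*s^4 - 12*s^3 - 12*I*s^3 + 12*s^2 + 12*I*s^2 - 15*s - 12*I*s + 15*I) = 3*s^5 - 2*I*s^5 + 12*s^4 - 9*I*s^4 - 12*s^3 - 22*I*s^3 + 16*s^2 - 6*I*s^2 - 3*s - 24*I*s + 8 + 15*I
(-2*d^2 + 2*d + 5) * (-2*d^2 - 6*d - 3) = 4*d^4 + 8*d^3 - 16*d^2 - 36*d - 15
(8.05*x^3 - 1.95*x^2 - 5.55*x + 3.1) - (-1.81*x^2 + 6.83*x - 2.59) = 8.05*x^3 - 0.14*x^2 - 12.38*x + 5.69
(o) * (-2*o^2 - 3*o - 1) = -2*o^3 - 3*o^2 - o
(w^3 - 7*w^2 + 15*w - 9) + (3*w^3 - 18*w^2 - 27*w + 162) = 4*w^3 - 25*w^2 - 12*w + 153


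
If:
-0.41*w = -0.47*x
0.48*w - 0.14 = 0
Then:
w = 0.29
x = 0.25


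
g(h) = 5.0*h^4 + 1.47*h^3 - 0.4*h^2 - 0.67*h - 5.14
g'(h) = 20.0*h^3 + 4.41*h^2 - 0.8*h - 0.67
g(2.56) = 229.93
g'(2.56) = 361.73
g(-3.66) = 817.09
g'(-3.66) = -919.23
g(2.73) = 297.69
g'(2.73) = 436.94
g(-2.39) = 137.25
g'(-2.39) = -246.61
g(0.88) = -2.04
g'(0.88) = 15.67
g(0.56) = -4.89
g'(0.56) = 3.78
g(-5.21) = 3463.62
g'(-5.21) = -2705.21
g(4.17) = 1603.57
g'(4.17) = 1522.91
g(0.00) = -5.14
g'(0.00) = -0.67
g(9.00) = 33833.06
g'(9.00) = 14929.34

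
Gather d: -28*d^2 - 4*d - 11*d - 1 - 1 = -28*d^2 - 15*d - 2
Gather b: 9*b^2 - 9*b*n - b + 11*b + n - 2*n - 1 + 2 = 9*b^2 + b*(10 - 9*n) - n + 1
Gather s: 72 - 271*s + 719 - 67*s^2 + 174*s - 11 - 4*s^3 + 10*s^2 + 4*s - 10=-4*s^3 - 57*s^2 - 93*s + 770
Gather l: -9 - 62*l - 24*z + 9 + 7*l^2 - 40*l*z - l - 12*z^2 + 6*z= 7*l^2 + l*(-40*z - 63) - 12*z^2 - 18*z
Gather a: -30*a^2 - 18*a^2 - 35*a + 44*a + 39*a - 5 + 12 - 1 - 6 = -48*a^2 + 48*a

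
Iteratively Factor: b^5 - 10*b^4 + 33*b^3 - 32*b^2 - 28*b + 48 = (b - 3)*(b^4 - 7*b^3 + 12*b^2 + 4*b - 16) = (b - 3)*(b - 2)*(b^3 - 5*b^2 + 2*b + 8) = (b - 3)*(b - 2)*(b + 1)*(b^2 - 6*b + 8) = (b - 3)*(b - 2)^2*(b + 1)*(b - 4)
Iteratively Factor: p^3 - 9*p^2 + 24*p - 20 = (p - 2)*(p^2 - 7*p + 10) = (p - 5)*(p - 2)*(p - 2)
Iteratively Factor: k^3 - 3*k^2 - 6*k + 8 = (k + 2)*(k^2 - 5*k + 4) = (k - 1)*(k + 2)*(k - 4)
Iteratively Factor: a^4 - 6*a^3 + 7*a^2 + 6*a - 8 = (a - 2)*(a^3 - 4*a^2 - a + 4) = (a - 2)*(a + 1)*(a^2 - 5*a + 4) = (a - 4)*(a - 2)*(a + 1)*(a - 1)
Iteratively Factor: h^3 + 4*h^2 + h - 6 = (h + 2)*(h^2 + 2*h - 3) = (h + 2)*(h + 3)*(h - 1)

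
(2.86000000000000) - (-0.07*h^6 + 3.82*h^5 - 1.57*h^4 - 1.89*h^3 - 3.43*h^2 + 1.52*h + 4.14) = 0.07*h^6 - 3.82*h^5 + 1.57*h^4 + 1.89*h^3 + 3.43*h^2 - 1.52*h - 1.28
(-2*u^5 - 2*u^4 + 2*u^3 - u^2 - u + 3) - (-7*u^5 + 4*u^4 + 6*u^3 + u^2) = 5*u^5 - 6*u^4 - 4*u^3 - 2*u^2 - u + 3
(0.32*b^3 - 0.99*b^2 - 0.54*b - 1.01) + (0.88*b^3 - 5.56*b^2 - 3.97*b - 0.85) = 1.2*b^3 - 6.55*b^2 - 4.51*b - 1.86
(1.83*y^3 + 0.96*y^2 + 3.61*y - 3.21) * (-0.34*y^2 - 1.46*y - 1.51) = -0.6222*y^5 - 2.9982*y^4 - 5.3923*y^3 - 5.6288*y^2 - 0.764500000000001*y + 4.8471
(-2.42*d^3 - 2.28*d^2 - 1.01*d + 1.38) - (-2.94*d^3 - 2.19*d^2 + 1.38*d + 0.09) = 0.52*d^3 - 0.0899999999999999*d^2 - 2.39*d + 1.29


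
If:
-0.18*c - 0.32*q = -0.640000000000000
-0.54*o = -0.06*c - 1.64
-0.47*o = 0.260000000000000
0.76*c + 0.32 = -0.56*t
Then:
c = -32.31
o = -0.55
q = 20.18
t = 43.28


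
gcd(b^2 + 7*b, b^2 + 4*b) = b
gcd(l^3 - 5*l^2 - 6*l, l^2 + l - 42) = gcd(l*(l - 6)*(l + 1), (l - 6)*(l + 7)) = l - 6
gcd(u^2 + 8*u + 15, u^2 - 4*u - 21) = u + 3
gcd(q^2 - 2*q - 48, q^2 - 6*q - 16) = q - 8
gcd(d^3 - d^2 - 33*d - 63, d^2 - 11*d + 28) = d - 7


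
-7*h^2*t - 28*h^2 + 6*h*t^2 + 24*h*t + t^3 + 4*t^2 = (-h + t)*(7*h + t)*(t + 4)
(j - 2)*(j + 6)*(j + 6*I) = j^3 + 4*j^2 + 6*I*j^2 - 12*j + 24*I*j - 72*I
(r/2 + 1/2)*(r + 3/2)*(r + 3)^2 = r^4/2 + 17*r^3/4 + 51*r^2/4 + 63*r/4 + 27/4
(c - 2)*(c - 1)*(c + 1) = c^3 - 2*c^2 - c + 2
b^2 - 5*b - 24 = (b - 8)*(b + 3)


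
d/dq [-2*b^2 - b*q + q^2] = -b + 2*q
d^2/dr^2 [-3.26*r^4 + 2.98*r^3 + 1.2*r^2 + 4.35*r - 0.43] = -39.12*r^2 + 17.88*r + 2.4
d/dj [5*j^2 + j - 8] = 10*j + 1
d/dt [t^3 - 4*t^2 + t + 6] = 3*t^2 - 8*t + 1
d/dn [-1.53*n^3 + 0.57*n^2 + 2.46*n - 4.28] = -4.59*n^2 + 1.14*n + 2.46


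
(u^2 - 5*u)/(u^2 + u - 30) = u/(u + 6)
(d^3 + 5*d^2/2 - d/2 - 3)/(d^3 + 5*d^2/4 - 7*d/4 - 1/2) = 2*(2*d + 3)/(4*d + 1)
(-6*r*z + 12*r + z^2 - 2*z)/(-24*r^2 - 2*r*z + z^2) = (z - 2)/(4*r + z)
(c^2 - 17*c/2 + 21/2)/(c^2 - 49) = (c - 3/2)/(c + 7)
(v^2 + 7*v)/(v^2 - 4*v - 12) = v*(v + 7)/(v^2 - 4*v - 12)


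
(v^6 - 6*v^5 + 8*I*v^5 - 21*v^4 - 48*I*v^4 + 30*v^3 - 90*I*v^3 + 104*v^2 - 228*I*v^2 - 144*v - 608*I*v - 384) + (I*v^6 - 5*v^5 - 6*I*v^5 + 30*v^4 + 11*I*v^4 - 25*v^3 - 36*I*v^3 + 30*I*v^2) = v^6 + I*v^6 - 11*v^5 + 2*I*v^5 + 9*v^4 - 37*I*v^4 + 5*v^3 - 126*I*v^3 + 104*v^2 - 198*I*v^2 - 144*v - 608*I*v - 384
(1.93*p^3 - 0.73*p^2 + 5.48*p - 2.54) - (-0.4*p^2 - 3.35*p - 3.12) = 1.93*p^3 - 0.33*p^2 + 8.83*p + 0.58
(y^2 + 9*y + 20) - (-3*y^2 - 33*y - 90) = 4*y^2 + 42*y + 110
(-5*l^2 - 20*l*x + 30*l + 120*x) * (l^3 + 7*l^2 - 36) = -5*l^5 - 20*l^4*x - 5*l^4 - 20*l^3*x + 210*l^3 + 840*l^2*x + 180*l^2 + 720*l*x - 1080*l - 4320*x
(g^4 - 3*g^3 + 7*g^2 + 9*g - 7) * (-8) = -8*g^4 + 24*g^3 - 56*g^2 - 72*g + 56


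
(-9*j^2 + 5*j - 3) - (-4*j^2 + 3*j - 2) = -5*j^2 + 2*j - 1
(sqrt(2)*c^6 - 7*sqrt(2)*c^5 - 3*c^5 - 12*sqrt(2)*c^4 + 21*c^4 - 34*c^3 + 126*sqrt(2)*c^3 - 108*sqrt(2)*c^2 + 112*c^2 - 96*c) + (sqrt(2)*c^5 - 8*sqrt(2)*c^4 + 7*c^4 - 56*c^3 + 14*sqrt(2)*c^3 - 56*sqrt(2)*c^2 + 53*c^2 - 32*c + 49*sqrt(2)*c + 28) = sqrt(2)*c^6 - 6*sqrt(2)*c^5 - 3*c^5 - 20*sqrt(2)*c^4 + 28*c^4 - 90*c^3 + 140*sqrt(2)*c^3 - 164*sqrt(2)*c^2 + 165*c^2 - 128*c + 49*sqrt(2)*c + 28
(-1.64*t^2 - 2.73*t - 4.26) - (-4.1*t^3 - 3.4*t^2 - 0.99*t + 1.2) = 4.1*t^3 + 1.76*t^2 - 1.74*t - 5.46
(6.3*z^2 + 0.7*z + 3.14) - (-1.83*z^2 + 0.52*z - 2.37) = 8.13*z^2 + 0.18*z + 5.51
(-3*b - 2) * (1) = -3*b - 2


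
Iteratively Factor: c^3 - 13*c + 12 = (c - 3)*(c^2 + 3*c - 4) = (c - 3)*(c + 4)*(c - 1)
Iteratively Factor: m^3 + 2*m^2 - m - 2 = (m - 1)*(m^2 + 3*m + 2) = (m - 1)*(m + 2)*(m + 1)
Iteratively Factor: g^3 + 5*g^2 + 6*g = (g)*(g^2 + 5*g + 6) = g*(g + 3)*(g + 2)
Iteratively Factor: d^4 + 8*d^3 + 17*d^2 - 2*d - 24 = (d + 2)*(d^3 + 6*d^2 + 5*d - 12) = (d - 1)*(d + 2)*(d^2 + 7*d + 12) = (d - 1)*(d + 2)*(d + 3)*(d + 4)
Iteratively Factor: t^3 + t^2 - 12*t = (t)*(t^2 + t - 12) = t*(t + 4)*(t - 3)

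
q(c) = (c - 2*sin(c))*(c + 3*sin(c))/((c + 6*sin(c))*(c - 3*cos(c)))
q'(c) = (1 - 2*cos(c))*(c + 3*sin(c))/((c + 6*sin(c))*(c - 3*cos(c))) + (c - 2*sin(c))*(c + 3*sin(c))*(-3*sin(c) - 1)/((c + 6*sin(c))*(c - 3*cos(c))^2) + (c - 2*sin(c))*(c + 3*sin(c))*(-6*cos(c) - 1)/((c + 6*sin(c))^2*(c - 3*cos(c))) + (c - 2*sin(c))*(3*cos(c) + 1)/((c + 6*sin(c))*(c - 3*cos(c))) = (-(c - 2*sin(c))*(c + 3*sin(c))*(c + 6*sin(c))*(3*sin(c) + 1) - (c - 2*sin(c))*(c + 3*sin(c))*(c - 3*cos(c))*(6*cos(c) + 1) + (c + 6*sin(c))*(c - 3*cos(c))*(c*cos(c) + 2*c + sin(c) - 6*sin(2*c)))/((c + 6*sin(c))^2*(c - 3*cos(c))^2)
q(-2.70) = -114.26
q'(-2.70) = -2418.02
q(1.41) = -0.36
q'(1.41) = 1.95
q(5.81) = 3.09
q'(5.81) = -3.82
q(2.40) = 0.16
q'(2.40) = 0.31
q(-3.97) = -10.93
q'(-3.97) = -93.81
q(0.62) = 0.17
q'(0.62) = 0.46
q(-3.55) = 11.02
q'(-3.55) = -11.24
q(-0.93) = -0.14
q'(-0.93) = 0.12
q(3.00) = 0.41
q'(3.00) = 0.63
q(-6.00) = 0.88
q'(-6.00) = 1.02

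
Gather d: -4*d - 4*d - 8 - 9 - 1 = -8*d - 18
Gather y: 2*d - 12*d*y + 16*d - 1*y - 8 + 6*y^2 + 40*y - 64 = 18*d + 6*y^2 + y*(39 - 12*d) - 72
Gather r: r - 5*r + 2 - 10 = -4*r - 8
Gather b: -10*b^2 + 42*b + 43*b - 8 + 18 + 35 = -10*b^2 + 85*b + 45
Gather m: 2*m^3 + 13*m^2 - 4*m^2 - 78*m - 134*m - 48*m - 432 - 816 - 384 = 2*m^3 + 9*m^2 - 260*m - 1632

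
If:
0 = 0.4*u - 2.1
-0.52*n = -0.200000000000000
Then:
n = 0.38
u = 5.25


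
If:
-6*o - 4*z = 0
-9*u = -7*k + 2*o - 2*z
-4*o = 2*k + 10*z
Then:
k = -11*z/3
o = -2*z/3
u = -67*z/27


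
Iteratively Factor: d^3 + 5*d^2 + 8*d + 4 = (d + 1)*(d^2 + 4*d + 4) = (d + 1)*(d + 2)*(d + 2)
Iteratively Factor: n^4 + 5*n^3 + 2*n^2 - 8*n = (n)*(n^3 + 5*n^2 + 2*n - 8) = n*(n + 4)*(n^2 + n - 2) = n*(n - 1)*(n + 4)*(n + 2)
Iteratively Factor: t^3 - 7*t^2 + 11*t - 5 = (t - 5)*(t^2 - 2*t + 1) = (t - 5)*(t - 1)*(t - 1)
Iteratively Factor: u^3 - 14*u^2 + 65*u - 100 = (u - 4)*(u^2 - 10*u + 25) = (u - 5)*(u - 4)*(u - 5)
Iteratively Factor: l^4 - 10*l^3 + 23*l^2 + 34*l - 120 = (l + 2)*(l^3 - 12*l^2 + 47*l - 60) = (l - 4)*(l + 2)*(l^2 - 8*l + 15) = (l - 5)*(l - 4)*(l + 2)*(l - 3)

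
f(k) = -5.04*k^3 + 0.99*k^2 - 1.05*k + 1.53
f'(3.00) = -131.19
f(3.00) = -128.79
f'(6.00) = -533.49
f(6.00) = -1057.77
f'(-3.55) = -198.63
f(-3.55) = 243.22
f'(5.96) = -526.34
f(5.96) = -1036.57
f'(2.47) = -88.41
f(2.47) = -70.97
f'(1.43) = -29.14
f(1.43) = -12.69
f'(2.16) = -67.32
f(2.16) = -46.91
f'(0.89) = -11.26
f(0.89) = -2.17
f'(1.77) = -44.91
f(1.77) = -25.17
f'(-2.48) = -98.95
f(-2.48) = 87.10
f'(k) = -15.12*k^2 + 1.98*k - 1.05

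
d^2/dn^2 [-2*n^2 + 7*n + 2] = -4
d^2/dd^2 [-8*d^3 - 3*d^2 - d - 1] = -48*d - 6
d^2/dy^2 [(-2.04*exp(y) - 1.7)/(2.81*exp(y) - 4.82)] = (-41.053538*exp(y) - 70.419236)*exp(y)/(22.188041*exp(3*y) - 114.177606*exp(2*y) + 195.849132*exp(y) - 111.980168)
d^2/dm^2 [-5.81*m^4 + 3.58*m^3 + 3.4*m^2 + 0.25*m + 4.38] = -69.72*m^2 + 21.48*m + 6.8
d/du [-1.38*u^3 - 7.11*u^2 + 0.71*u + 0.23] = -4.14*u^2 - 14.22*u + 0.71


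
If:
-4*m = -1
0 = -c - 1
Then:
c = -1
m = 1/4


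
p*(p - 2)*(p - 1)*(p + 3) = p^4 - 7*p^2 + 6*p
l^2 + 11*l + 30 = (l + 5)*(l + 6)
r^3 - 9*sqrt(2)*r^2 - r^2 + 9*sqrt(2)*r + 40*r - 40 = (r - 1)*(r - 5*sqrt(2))*(r - 4*sqrt(2))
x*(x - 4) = x^2 - 4*x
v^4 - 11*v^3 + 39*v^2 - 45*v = v*(v - 5)*(v - 3)^2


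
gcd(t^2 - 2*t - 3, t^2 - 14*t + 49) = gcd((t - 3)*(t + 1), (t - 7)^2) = 1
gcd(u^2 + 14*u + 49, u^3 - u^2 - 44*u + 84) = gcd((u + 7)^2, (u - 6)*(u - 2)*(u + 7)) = u + 7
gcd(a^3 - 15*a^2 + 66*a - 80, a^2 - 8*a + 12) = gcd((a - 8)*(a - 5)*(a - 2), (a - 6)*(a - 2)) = a - 2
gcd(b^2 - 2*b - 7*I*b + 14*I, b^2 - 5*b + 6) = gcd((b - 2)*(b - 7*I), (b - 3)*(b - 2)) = b - 2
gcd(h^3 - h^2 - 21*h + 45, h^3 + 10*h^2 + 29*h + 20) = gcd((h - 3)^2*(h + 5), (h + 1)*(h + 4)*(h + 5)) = h + 5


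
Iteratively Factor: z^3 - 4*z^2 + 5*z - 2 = (z - 1)*(z^2 - 3*z + 2) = (z - 1)^2*(z - 2)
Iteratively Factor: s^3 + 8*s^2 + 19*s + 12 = (s + 3)*(s^2 + 5*s + 4) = (s + 3)*(s + 4)*(s + 1)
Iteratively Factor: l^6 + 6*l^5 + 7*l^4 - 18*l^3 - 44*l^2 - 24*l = (l + 1)*(l^5 + 5*l^4 + 2*l^3 - 20*l^2 - 24*l) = (l - 2)*(l + 1)*(l^4 + 7*l^3 + 16*l^2 + 12*l) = (l - 2)*(l + 1)*(l + 2)*(l^3 + 5*l^2 + 6*l) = l*(l - 2)*(l + 1)*(l + 2)*(l^2 + 5*l + 6) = l*(l - 2)*(l + 1)*(l + 2)*(l + 3)*(l + 2)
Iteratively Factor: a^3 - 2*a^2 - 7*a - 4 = (a + 1)*(a^2 - 3*a - 4) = (a + 1)^2*(a - 4)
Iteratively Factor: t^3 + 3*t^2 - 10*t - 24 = (t + 2)*(t^2 + t - 12) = (t + 2)*(t + 4)*(t - 3)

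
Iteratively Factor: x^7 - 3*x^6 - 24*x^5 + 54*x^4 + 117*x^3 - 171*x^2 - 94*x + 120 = (x - 1)*(x^6 - 2*x^5 - 26*x^4 + 28*x^3 + 145*x^2 - 26*x - 120) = (x - 1)^2*(x^5 - x^4 - 27*x^3 + x^2 + 146*x + 120) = (x - 3)*(x - 1)^2*(x^4 + 2*x^3 - 21*x^2 - 62*x - 40) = (x - 3)*(x - 1)^2*(x + 4)*(x^3 - 2*x^2 - 13*x - 10) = (x - 3)*(x - 1)^2*(x + 1)*(x + 4)*(x^2 - 3*x - 10) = (x - 3)*(x - 1)^2*(x + 1)*(x + 2)*(x + 4)*(x - 5)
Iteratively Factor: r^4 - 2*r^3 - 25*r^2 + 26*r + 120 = (r + 4)*(r^3 - 6*r^2 - r + 30) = (r - 5)*(r + 4)*(r^2 - r - 6) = (r - 5)*(r - 3)*(r + 4)*(r + 2)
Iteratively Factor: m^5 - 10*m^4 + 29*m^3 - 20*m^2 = (m - 1)*(m^4 - 9*m^3 + 20*m^2) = (m - 5)*(m - 1)*(m^3 - 4*m^2) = m*(m - 5)*(m - 1)*(m^2 - 4*m) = m*(m - 5)*(m - 4)*(m - 1)*(m)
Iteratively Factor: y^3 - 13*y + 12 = (y - 1)*(y^2 + y - 12) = (y - 1)*(y + 4)*(y - 3)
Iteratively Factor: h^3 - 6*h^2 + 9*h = (h)*(h^2 - 6*h + 9) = h*(h - 3)*(h - 3)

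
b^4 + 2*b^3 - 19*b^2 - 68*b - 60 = (b - 5)*(b + 2)^2*(b + 3)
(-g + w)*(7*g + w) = -7*g^2 + 6*g*w + w^2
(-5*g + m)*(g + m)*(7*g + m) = -35*g^3 - 33*g^2*m + 3*g*m^2 + m^3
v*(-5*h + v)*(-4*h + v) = 20*h^2*v - 9*h*v^2 + v^3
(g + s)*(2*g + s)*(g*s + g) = 2*g^3*s + 2*g^3 + 3*g^2*s^2 + 3*g^2*s + g*s^3 + g*s^2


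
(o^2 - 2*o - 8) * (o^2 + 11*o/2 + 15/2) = o^4 + 7*o^3/2 - 23*o^2/2 - 59*o - 60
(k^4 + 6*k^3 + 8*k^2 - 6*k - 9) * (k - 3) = k^5 + 3*k^4 - 10*k^3 - 30*k^2 + 9*k + 27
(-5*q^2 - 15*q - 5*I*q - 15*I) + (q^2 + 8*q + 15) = -4*q^2 - 7*q - 5*I*q + 15 - 15*I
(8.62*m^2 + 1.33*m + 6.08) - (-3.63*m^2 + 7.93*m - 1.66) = 12.25*m^2 - 6.6*m + 7.74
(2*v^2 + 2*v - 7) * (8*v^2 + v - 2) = 16*v^4 + 18*v^3 - 58*v^2 - 11*v + 14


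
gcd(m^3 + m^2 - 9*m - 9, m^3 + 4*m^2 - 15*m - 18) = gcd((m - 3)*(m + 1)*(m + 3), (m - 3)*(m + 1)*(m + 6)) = m^2 - 2*m - 3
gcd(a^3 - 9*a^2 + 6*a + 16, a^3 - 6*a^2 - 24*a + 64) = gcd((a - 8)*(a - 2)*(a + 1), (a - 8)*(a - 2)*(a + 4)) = a^2 - 10*a + 16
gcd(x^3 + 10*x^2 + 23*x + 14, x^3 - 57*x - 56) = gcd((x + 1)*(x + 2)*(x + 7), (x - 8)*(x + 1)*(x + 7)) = x^2 + 8*x + 7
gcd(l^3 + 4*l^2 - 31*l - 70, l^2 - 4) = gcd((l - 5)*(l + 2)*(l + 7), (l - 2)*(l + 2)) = l + 2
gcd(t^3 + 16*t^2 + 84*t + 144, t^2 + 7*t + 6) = t + 6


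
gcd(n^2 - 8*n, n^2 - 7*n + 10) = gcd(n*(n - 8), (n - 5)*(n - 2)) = 1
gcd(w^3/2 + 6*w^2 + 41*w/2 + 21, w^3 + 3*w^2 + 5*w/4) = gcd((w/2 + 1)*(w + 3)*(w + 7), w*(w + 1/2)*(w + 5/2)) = 1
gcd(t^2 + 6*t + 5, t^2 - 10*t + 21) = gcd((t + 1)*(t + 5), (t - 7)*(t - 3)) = 1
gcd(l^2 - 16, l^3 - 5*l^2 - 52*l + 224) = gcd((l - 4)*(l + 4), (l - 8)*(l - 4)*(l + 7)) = l - 4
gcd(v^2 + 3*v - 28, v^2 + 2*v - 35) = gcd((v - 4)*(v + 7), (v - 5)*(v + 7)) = v + 7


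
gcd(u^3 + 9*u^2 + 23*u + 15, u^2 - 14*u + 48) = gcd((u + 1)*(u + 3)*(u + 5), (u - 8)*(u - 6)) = 1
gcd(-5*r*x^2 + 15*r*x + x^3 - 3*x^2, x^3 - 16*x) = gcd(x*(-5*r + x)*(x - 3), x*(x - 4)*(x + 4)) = x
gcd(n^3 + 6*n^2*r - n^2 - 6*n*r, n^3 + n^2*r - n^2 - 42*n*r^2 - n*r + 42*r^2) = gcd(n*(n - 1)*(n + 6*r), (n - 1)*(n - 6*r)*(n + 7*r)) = n - 1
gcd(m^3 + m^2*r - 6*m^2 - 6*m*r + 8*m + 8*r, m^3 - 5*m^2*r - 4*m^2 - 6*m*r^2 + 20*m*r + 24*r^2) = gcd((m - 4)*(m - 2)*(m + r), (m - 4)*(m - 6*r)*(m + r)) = m^2 + m*r - 4*m - 4*r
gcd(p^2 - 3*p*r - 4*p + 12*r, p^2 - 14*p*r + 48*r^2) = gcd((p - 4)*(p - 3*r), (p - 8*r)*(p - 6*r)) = 1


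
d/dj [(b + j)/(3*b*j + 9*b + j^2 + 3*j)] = (3*b*j + 9*b + j^2 + 3*j - (b + j)*(3*b + 2*j + 3))/(3*b*j + 9*b + j^2 + 3*j)^2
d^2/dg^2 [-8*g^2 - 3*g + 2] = -16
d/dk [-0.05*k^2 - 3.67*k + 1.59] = -0.1*k - 3.67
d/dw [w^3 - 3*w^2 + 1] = 3*w*(w - 2)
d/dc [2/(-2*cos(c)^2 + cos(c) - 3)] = 2*(1 - 4*cos(c))*sin(c)/(-cos(c) + cos(2*c) + 4)^2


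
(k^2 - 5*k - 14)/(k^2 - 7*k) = (k + 2)/k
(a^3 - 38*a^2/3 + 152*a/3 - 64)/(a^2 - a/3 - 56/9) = 3*(a^2 - 10*a + 24)/(3*a + 7)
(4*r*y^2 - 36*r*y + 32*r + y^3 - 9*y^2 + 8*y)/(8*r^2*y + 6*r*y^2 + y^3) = (y^2 - 9*y + 8)/(y*(2*r + y))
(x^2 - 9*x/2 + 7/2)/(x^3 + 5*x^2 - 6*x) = (x - 7/2)/(x*(x + 6))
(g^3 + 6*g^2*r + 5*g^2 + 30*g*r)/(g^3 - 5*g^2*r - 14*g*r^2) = (-g^2 - 6*g*r - 5*g - 30*r)/(-g^2 + 5*g*r + 14*r^2)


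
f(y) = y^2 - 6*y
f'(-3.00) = -12.00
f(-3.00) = 27.00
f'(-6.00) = -18.00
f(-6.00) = 72.00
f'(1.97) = -2.06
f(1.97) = -7.94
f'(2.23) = -1.54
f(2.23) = -8.41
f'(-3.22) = -12.44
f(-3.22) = 29.69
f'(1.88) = -2.24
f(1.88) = -7.75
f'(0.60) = -4.80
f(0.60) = -3.24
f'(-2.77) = -11.54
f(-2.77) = 24.29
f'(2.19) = -1.62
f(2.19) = -8.34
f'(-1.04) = -8.08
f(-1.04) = 7.32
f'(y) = 2*y - 6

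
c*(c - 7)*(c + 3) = c^3 - 4*c^2 - 21*c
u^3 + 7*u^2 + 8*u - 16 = (u - 1)*(u + 4)^2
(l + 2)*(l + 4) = l^2 + 6*l + 8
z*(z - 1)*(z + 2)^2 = z^4 + 3*z^3 - 4*z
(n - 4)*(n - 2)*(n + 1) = n^3 - 5*n^2 + 2*n + 8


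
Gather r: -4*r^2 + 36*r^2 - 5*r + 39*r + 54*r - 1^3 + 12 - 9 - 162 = 32*r^2 + 88*r - 160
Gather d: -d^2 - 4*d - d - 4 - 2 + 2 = -d^2 - 5*d - 4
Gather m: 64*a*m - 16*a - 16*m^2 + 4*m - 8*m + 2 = -16*a - 16*m^2 + m*(64*a - 4) + 2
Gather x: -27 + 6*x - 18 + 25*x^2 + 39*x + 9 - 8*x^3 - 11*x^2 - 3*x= -8*x^3 + 14*x^2 + 42*x - 36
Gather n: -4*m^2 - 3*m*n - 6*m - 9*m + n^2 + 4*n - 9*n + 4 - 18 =-4*m^2 - 15*m + n^2 + n*(-3*m - 5) - 14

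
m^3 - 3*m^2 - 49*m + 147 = (m - 7)*(m - 3)*(m + 7)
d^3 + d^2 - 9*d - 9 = (d - 3)*(d + 1)*(d + 3)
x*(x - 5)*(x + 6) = x^3 + x^2 - 30*x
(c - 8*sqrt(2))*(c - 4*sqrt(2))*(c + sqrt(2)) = c^3 - 11*sqrt(2)*c^2 + 40*c + 64*sqrt(2)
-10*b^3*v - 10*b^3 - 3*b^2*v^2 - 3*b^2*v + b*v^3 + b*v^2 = (-5*b + v)*(2*b + v)*(b*v + b)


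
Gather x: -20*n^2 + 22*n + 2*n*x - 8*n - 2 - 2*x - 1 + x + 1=-20*n^2 + 14*n + x*(2*n - 1) - 2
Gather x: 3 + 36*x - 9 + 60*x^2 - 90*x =60*x^2 - 54*x - 6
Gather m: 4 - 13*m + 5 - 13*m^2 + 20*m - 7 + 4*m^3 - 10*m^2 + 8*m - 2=4*m^3 - 23*m^2 + 15*m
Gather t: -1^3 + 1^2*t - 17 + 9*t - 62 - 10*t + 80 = 0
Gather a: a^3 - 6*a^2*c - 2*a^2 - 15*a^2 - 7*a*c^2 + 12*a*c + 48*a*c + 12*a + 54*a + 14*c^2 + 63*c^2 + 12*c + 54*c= a^3 + a^2*(-6*c - 17) + a*(-7*c^2 + 60*c + 66) + 77*c^2 + 66*c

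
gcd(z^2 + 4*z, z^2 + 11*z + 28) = z + 4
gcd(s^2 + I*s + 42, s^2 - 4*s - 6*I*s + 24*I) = s - 6*I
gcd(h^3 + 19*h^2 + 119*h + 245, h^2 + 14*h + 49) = h^2 + 14*h + 49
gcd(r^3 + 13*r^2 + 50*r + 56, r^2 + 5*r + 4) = r + 4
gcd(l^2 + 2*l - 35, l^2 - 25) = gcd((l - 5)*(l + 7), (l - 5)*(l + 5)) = l - 5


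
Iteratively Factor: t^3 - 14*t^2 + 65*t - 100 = (t - 5)*(t^2 - 9*t + 20) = (t - 5)*(t - 4)*(t - 5)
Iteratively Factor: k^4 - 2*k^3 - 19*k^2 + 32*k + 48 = (k + 1)*(k^3 - 3*k^2 - 16*k + 48) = (k - 3)*(k + 1)*(k^2 - 16) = (k - 3)*(k + 1)*(k + 4)*(k - 4)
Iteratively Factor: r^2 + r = (r)*(r + 1)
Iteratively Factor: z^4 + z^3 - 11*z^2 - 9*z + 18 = (z + 2)*(z^3 - z^2 - 9*z + 9) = (z - 3)*(z + 2)*(z^2 + 2*z - 3) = (z - 3)*(z - 1)*(z + 2)*(z + 3)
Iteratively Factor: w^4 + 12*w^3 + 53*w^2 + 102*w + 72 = (w + 3)*(w^3 + 9*w^2 + 26*w + 24) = (w + 2)*(w + 3)*(w^2 + 7*w + 12) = (w + 2)*(w + 3)^2*(w + 4)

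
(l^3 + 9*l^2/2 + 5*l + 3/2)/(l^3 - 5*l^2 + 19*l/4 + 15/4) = 2*(l^2 + 4*l + 3)/(2*l^2 - 11*l + 15)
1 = 1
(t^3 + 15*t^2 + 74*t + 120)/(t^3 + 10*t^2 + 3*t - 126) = (t^2 + 9*t + 20)/(t^2 + 4*t - 21)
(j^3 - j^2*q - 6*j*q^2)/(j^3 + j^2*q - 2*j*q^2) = (-j + 3*q)/(-j + q)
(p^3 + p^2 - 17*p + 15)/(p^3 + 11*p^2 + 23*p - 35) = (p - 3)/(p + 7)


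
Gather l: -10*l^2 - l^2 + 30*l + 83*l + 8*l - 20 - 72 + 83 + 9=-11*l^2 + 121*l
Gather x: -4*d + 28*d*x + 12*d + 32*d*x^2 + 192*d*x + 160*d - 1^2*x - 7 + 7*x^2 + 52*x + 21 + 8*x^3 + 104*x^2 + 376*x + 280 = 168*d + 8*x^3 + x^2*(32*d + 111) + x*(220*d + 427) + 294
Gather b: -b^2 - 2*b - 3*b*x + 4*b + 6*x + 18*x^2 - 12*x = -b^2 + b*(2 - 3*x) + 18*x^2 - 6*x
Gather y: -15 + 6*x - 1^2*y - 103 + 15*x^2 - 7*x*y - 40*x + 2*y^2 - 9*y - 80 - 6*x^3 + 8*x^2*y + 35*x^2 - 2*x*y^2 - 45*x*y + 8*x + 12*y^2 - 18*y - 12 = -6*x^3 + 50*x^2 - 26*x + y^2*(14 - 2*x) + y*(8*x^2 - 52*x - 28) - 210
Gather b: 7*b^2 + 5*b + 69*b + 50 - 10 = 7*b^2 + 74*b + 40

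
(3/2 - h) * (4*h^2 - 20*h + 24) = -4*h^3 + 26*h^2 - 54*h + 36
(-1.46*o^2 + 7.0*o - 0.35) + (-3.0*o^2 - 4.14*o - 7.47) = -4.46*o^2 + 2.86*o - 7.82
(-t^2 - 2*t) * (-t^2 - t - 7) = t^4 + 3*t^3 + 9*t^2 + 14*t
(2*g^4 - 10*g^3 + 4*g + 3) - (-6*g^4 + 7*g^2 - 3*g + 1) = 8*g^4 - 10*g^3 - 7*g^2 + 7*g + 2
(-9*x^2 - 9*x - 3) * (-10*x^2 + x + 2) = 90*x^4 + 81*x^3 + 3*x^2 - 21*x - 6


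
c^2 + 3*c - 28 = (c - 4)*(c + 7)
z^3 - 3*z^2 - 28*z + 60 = (z - 6)*(z - 2)*(z + 5)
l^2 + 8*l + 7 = (l + 1)*(l + 7)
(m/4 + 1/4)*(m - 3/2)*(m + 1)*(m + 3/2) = m^4/4 + m^3/2 - 5*m^2/16 - 9*m/8 - 9/16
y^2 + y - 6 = (y - 2)*(y + 3)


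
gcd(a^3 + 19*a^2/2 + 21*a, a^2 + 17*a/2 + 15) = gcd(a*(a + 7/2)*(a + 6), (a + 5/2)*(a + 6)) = a + 6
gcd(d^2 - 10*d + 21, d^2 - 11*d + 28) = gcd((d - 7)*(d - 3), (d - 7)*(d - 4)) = d - 7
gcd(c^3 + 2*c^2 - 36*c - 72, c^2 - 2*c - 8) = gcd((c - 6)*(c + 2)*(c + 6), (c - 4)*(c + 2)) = c + 2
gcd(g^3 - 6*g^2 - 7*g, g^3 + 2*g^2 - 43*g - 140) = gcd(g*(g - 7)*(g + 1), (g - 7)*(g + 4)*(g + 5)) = g - 7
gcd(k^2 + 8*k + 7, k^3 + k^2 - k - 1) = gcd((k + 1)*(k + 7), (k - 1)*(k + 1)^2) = k + 1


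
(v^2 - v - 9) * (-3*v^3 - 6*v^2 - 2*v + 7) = -3*v^5 - 3*v^4 + 31*v^3 + 63*v^2 + 11*v - 63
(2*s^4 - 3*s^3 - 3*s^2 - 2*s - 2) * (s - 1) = 2*s^5 - 5*s^4 + s^2 + 2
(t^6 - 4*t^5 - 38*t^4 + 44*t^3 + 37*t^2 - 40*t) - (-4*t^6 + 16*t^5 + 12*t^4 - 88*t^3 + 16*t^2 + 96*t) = 5*t^6 - 20*t^5 - 50*t^4 + 132*t^3 + 21*t^2 - 136*t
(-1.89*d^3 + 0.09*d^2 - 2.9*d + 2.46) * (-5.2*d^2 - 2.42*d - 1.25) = 9.828*d^5 + 4.1058*d^4 + 17.2247*d^3 - 5.8865*d^2 - 2.3282*d - 3.075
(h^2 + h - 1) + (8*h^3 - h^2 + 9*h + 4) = 8*h^3 + 10*h + 3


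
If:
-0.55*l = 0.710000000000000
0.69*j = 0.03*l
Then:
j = -0.06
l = -1.29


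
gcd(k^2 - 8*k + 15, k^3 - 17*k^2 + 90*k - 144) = k - 3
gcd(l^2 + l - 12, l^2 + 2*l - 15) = l - 3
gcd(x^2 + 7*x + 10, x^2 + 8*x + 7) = 1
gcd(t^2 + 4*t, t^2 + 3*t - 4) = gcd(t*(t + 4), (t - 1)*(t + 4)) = t + 4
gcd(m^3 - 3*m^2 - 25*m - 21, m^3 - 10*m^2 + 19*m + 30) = m + 1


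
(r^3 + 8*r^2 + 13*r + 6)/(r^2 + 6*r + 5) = (r^2 + 7*r + 6)/(r + 5)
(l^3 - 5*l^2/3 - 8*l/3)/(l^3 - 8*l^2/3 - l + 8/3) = l/(l - 1)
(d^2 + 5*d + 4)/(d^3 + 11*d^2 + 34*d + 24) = 1/(d + 6)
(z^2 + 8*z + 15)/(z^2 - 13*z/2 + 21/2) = 2*(z^2 + 8*z + 15)/(2*z^2 - 13*z + 21)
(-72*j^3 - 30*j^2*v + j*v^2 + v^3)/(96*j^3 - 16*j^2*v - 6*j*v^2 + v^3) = (3*j + v)/(-4*j + v)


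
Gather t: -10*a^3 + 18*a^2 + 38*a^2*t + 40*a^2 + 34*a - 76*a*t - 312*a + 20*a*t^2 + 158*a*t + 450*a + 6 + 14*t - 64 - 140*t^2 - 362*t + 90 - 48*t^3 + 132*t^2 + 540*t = -10*a^3 + 58*a^2 + 172*a - 48*t^3 + t^2*(20*a - 8) + t*(38*a^2 + 82*a + 192) + 32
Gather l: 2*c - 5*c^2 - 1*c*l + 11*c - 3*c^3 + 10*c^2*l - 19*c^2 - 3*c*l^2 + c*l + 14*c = -3*c^3 + 10*c^2*l - 24*c^2 - 3*c*l^2 + 27*c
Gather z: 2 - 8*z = 2 - 8*z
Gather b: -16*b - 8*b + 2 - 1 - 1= -24*b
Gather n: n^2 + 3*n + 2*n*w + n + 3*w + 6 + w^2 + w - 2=n^2 + n*(2*w + 4) + w^2 + 4*w + 4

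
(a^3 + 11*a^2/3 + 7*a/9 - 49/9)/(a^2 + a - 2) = (9*a^2 + 42*a + 49)/(9*(a + 2))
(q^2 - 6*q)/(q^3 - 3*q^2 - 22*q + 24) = q/(q^2 + 3*q - 4)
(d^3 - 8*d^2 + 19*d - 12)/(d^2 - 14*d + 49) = (d^3 - 8*d^2 + 19*d - 12)/(d^2 - 14*d + 49)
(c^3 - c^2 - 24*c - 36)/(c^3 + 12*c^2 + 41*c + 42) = (c - 6)/(c + 7)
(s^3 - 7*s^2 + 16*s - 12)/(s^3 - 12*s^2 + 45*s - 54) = (s^2 - 4*s + 4)/(s^2 - 9*s + 18)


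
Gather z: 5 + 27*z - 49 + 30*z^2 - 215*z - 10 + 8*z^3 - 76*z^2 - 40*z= 8*z^3 - 46*z^2 - 228*z - 54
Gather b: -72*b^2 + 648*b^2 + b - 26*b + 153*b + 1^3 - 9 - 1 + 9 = 576*b^2 + 128*b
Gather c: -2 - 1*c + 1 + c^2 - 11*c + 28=c^2 - 12*c + 27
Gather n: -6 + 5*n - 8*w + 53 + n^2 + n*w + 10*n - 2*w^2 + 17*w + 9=n^2 + n*(w + 15) - 2*w^2 + 9*w + 56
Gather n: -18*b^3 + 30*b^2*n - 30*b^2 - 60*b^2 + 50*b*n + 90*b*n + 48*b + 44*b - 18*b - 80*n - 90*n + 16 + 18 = -18*b^3 - 90*b^2 + 74*b + n*(30*b^2 + 140*b - 170) + 34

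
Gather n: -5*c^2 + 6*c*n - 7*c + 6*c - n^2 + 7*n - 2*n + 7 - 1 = -5*c^2 - c - n^2 + n*(6*c + 5) + 6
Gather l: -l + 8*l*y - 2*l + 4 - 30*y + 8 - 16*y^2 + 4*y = l*(8*y - 3) - 16*y^2 - 26*y + 12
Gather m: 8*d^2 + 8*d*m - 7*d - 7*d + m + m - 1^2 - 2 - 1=8*d^2 - 14*d + m*(8*d + 2) - 4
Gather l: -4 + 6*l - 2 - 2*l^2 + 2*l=-2*l^2 + 8*l - 6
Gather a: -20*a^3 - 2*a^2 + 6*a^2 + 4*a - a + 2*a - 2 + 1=-20*a^3 + 4*a^2 + 5*a - 1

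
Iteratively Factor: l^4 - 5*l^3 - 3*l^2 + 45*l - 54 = (l + 3)*(l^3 - 8*l^2 + 21*l - 18) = (l - 2)*(l + 3)*(l^2 - 6*l + 9) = (l - 3)*(l - 2)*(l + 3)*(l - 3)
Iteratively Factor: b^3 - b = (b - 1)*(b^2 + b) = (b - 1)*(b + 1)*(b)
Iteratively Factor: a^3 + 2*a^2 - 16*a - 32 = (a - 4)*(a^2 + 6*a + 8) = (a - 4)*(a + 2)*(a + 4)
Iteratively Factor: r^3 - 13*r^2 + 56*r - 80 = (r - 4)*(r^2 - 9*r + 20) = (r - 4)^2*(r - 5)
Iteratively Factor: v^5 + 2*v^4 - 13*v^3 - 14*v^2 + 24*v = (v + 2)*(v^4 - 13*v^2 + 12*v) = (v - 3)*(v + 2)*(v^3 + 3*v^2 - 4*v) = (v - 3)*(v - 1)*(v + 2)*(v^2 + 4*v) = v*(v - 3)*(v - 1)*(v + 2)*(v + 4)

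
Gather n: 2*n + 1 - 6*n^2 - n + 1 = -6*n^2 + n + 2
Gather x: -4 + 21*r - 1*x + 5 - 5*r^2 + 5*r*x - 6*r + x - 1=-5*r^2 + 5*r*x + 15*r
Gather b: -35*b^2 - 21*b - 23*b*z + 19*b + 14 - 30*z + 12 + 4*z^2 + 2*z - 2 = -35*b^2 + b*(-23*z - 2) + 4*z^2 - 28*z + 24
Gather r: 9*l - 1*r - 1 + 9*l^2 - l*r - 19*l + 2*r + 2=9*l^2 - 10*l + r*(1 - l) + 1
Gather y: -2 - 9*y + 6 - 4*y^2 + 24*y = -4*y^2 + 15*y + 4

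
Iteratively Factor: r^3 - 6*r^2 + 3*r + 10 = (r + 1)*(r^2 - 7*r + 10) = (r - 2)*(r + 1)*(r - 5)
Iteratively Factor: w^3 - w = (w - 1)*(w^2 + w) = w*(w - 1)*(w + 1)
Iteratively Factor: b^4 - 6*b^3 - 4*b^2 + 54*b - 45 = (b + 3)*(b^3 - 9*b^2 + 23*b - 15) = (b - 1)*(b + 3)*(b^2 - 8*b + 15) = (b - 5)*(b - 1)*(b + 3)*(b - 3)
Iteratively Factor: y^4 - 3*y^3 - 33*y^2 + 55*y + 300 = (y + 4)*(y^3 - 7*y^2 - 5*y + 75) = (y - 5)*(y + 4)*(y^2 - 2*y - 15) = (y - 5)*(y + 3)*(y + 4)*(y - 5)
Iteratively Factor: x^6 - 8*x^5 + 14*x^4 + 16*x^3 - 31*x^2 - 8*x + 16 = (x - 1)*(x^5 - 7*x^4 + 7*x^3 + 23*x^2 - 8*x - 16) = (x - 1)*(x + 1)*(x^4 - 8*x^3 + 15*x^2 + 8*x - 16) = (x - 4)*(x - 1)*(x + 1)*(x^3 - 4*x^2 - x + 4) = (x - 4)*(x - 1)*(x + 1)^2*(x^2 - 5*x + 4) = (x - 4)*(x - 1)^2*(x + 1)^2*(x - 4)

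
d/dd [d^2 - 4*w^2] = 2*d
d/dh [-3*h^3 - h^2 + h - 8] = -9*h^2 - 2*h + 1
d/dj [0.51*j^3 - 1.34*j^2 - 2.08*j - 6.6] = 1.53*j^2 - 2.68*j - 2.08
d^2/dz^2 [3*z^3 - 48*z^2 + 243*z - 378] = 18*z - 96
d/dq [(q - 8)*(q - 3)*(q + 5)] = 3*q^2 - 12*q - 31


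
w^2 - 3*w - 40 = (w - 8)*(w + 5)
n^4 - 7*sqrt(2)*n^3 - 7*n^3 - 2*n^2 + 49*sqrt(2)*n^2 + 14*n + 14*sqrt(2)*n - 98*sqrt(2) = (n - 7)*(n - 7*sqrt(2))*(n - sqrt(2))*(n + sqrt(2))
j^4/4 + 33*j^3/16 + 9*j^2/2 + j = j*(j/4 + 1)*(j + 1/4)*(j + 4)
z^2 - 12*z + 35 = (z - 7)*(z - 5)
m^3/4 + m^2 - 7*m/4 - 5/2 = (m/4 + 1/4)*(m - 2)*(m + 5)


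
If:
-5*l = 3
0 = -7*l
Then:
No Solution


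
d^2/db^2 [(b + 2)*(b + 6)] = 2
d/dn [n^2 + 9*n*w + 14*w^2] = 2*n + 9*w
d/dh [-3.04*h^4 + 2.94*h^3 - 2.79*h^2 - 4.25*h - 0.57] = -12.16*h^3 + 8.82*h^2 - 5.58*h - 4.25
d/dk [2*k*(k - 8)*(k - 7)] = 6*k^2 - 60*k + 112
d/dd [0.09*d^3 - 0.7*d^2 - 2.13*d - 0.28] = 0.27*d^2 - 1.4*d - 2.13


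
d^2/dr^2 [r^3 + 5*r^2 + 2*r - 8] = 6*r + 10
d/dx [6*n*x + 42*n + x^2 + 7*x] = 6*n + 2*x + 7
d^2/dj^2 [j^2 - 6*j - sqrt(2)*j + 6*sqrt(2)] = 2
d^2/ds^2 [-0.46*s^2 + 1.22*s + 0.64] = -0.920000000000000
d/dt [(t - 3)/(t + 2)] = 5/(t + 2)^2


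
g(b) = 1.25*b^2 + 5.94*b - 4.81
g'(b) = 2.5*b + 5.94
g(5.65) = 68.65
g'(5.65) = 20.06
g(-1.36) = -10.58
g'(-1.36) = 2.54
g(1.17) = 3.85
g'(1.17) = 8.86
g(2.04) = 12.51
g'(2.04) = 11.04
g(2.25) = 14.88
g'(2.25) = 11.56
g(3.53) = 31.73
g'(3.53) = 14.76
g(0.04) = -4.57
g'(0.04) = 6.04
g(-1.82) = -11.48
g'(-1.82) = 1.39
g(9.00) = 149.90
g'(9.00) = 28.44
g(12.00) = 246.47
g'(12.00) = 35.94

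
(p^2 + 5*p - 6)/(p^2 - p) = (p + 6)/p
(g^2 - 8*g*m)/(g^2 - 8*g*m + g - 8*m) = g/(g + 1)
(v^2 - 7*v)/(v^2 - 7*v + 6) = v*(v - 7)/(v^2 - 7*v + 6)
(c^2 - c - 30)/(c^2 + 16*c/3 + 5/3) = 3*(c - 6)/(3*c + 1)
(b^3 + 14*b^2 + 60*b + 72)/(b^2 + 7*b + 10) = (b^2 + 12*b + 36)/(b + 5)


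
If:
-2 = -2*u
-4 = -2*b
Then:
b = 2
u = 1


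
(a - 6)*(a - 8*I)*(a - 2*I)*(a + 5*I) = a^4 - 6*a^3 - 5*I*a^3 + 34*a^2 + 30*I*a^2 - 204*a - 80*I*a + 480*I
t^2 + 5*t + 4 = (t + 1)*(t + 4)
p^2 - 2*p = p*(p - 2)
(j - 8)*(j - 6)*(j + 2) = j^3 - 12*j^2 + 20*j + 96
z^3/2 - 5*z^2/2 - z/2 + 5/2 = (z/2 + 1/2)*(z - 5)*(z - 1)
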